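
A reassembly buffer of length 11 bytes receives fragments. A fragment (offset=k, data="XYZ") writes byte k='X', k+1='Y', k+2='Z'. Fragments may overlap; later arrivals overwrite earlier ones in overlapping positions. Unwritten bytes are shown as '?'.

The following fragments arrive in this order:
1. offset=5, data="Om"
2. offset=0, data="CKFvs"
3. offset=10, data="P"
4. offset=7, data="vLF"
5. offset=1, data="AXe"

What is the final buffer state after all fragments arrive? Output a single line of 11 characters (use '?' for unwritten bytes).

Fragment 1: offset=5 data="Om" -> buffer=?????Om????
Fragment 2: offset=0 data="CKFvs" -> buffer=CKFvsOm????
Fragment 3: offset=10 data="P" -> buffer=CKFvsOm???P
Fragment 4: offset=7 data="vLF" -> buffer=CKFvsOmvLFP
Fragment 5: offset=1 data="AXe" -> buffer=CAXesOmvLFP

Answer: CAXesOmvLFP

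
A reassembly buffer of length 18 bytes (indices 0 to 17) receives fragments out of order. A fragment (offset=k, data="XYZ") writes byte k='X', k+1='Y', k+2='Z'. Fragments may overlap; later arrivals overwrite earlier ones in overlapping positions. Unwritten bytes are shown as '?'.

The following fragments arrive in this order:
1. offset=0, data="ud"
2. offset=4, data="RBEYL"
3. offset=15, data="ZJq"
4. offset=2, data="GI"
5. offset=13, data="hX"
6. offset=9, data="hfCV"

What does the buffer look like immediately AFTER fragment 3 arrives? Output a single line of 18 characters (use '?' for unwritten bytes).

Answer: ud??RBEYL??????ZJq

Derivation:
Fragment 1: offset=0 data="ud" -> buffer=ud????????????????
Fragment 2: offset=4 data="RBEYL" -> buffer=ud??RBEYL?????????
Fragment 3: offset=15 data="ZJq" -> buffer=ud??RBEYL??????ZJq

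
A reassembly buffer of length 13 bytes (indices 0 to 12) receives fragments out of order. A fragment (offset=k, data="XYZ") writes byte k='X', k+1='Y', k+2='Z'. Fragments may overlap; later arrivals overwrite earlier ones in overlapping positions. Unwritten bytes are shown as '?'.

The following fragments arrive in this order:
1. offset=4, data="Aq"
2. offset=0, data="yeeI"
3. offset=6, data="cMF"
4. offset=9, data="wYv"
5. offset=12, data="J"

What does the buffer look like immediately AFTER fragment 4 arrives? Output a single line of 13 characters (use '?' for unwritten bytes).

Fragment 1: offset=4 data="Aq" -> buffer=????Aq???????
Fragment 2: offset=0 data="yeeI" -> buffer=yeeIAq???????
Fragment 3: offset=6 data="cMF" -> buffer=yeeIAqcMF????
Fragment 4: offset=9 data="wYv" -> buffer=yeeIAqcMFwYv?

Answer: yeeIAqcMFwYv?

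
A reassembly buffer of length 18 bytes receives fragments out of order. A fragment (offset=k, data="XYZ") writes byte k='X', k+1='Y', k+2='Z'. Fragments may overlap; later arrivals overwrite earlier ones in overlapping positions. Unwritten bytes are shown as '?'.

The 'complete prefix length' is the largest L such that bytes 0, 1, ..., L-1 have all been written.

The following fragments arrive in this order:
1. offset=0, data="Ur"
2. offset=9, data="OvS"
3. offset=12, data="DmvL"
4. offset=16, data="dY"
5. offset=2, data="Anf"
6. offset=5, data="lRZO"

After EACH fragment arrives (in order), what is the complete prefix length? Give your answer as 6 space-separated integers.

Fragment 1: offset=0 data="Ur" -> buffer=Ur???????????????? -> prefix_len=2
Fragment 2: offset=9 data="OvS" -> buffer=Ur???????OvS?????? -> prefix_len=2
Fragment 3: offset=12 data="DmvL" -> buffer=Ur???????OvSDmvL?? -> prefix_len=2
Fragment 4: offset=16 data="dY" -> buffer=Ur???????OvSDmvLdY -> prefix_len=2
Fragment 5: offset=2 data="Anf" -> buffer=UrAnf????OvSDmvLdY -> prefix_len=5
Fragment 6: offset=5 data="lRZO" -> buffer=UrAnflRZOOvSDmvLdY -> prefix_len=18

Answer: 2 2 2 2 5 18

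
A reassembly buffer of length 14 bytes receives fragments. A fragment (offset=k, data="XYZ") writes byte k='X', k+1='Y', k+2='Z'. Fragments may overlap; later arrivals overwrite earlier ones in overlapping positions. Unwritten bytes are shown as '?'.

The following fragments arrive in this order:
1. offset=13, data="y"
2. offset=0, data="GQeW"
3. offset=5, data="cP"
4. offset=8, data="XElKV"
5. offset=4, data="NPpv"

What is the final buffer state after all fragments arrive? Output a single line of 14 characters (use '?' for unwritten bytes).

Answer: GQeWNPpvXElKVy

Derivation:
Fragment 1: offset=13 data="y" -> buffer=?????????????y
Fragment 2: offset=0 data="GQeW" -> buffer=GQeW?????????y
Fragment 3: offset=5 data="cP" -> buffer=GQeW?cP??????y
Fragment 4: offset=8 data="XElKV" -> buffer=GQeW?cP?XElKVy
Fragment 5: offset=4 data="NPpv" -> buffer=GQeWNPpvXElKVy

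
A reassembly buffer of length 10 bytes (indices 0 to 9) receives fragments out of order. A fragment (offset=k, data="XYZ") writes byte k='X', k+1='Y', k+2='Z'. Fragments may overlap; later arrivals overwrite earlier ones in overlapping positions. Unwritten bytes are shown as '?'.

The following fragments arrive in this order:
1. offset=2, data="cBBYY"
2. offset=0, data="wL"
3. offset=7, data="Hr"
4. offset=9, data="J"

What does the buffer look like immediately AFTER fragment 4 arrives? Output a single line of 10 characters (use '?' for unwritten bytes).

Fragment 1: offset=2 data="cBBYY" -> buffer=??cBBYY???
Fragment 2: offset=0 data="wL" -> buffer=wLcBBYY???
Fragment 3: offset=7 data="Hr" -> buffer=wLcBBYYHr?
Fragment 4: offset=9 data="J" -> buffer=wLcBBYYHrJ

Answer: wLcBBYYHrJ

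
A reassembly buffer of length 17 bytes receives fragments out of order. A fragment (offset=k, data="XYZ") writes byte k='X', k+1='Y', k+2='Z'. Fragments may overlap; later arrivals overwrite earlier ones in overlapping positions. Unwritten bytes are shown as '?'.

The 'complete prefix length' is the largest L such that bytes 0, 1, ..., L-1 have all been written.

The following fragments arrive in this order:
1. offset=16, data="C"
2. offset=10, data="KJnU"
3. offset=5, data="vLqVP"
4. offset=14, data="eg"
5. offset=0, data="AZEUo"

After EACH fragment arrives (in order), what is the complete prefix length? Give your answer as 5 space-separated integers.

Fragment 1: offset=16 data="C" -> buffer=????????????????C -> prefix_len=0
Fragment 2: offset=10 data="KJnU" -> buffer=??????????KJnU??C -> prefix_len=0
Fragment 3: offset=5 data="vLqVP" -> buffer=?????vLqVPKJnU??C -> prefix_len=0
Fragment 4: offset=14 data="eg" -> buffer=?????vLqVPKJnUegC -> prefix_len=0
Fragment 5: offset=0 data="AZEUo" -> buffer=AZEUovLqVPKJnUegC -> prefix_len=17

Answer: 0 0 0 0 17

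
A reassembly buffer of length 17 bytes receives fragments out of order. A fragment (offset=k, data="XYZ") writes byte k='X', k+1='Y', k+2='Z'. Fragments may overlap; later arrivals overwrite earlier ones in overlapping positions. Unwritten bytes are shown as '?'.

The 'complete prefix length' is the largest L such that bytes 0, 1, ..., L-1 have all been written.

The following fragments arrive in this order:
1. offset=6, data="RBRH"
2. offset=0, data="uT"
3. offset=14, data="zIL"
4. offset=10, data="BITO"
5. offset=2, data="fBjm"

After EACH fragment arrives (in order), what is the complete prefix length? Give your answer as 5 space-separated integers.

Answer: 0 2 2 2 17

Derivation:
Fragment 1: offset=6 data="RBRH" -> buffer=??????RBRH??????? -> prefix_len=0
Fragment 2: offset=0 data="uT" -> buffer=uT????RBRH??????? -> prefix_len=2
Fragment 3: offset=14 data="zIL" -> buffer=uT????RBRH????zIL -> prefix_len=2
Fragment 4: offset=10 data="BITO" -> buffer=uT????RBRHBITOzIL -> prefix_len=2
Fragment 5: offset=2 data="fBjm" -> buffer=uTfBjmRBRHBITOzIL -> prefix_len=17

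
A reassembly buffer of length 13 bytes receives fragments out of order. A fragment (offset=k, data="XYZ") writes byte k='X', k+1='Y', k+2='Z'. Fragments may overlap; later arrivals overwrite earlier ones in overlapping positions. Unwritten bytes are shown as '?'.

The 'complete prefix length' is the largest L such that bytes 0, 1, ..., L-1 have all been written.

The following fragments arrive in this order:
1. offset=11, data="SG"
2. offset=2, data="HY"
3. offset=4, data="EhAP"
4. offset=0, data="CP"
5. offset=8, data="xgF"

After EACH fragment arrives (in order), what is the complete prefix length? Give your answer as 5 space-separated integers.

Fragment 1: offset=11 data="SG" -> buffer=???????????SG -> prefix_len=0
Fragment 2: offset=2 data="HY" -> buffer=??HY???????SG -> prefix_len=0
Fragment 3: offset=4 data="EhAP" -> buffer=??HYEhAP???SG -> prefix_len=0
Fragment 4: offset=0 data="CP" -> buffer=CPHYEhAP???SG -> prefix_len=8
Fragment 5: offset=8 data="xgF" -> buffer=CPHYEhAPxgFSG -> prefix_len=13

Answer: 0 0 0 8 13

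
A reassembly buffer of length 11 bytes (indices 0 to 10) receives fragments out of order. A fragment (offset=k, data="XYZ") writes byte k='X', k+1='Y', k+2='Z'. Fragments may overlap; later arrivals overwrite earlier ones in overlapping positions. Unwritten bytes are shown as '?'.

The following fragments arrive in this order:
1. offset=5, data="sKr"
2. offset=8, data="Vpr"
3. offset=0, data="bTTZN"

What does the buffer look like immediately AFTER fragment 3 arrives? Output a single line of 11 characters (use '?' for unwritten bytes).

Fragment 1: offset=5 data="sKr" -> buffer=?????sKr???
Fragment 2: offset=8 data="Vpr" -> buffer=?????sKrVpr
Fragment 3: offset=0 data="bTTZN" -> buffer=bTTZNsKrVpr

Answer: bTTZNsKrVpr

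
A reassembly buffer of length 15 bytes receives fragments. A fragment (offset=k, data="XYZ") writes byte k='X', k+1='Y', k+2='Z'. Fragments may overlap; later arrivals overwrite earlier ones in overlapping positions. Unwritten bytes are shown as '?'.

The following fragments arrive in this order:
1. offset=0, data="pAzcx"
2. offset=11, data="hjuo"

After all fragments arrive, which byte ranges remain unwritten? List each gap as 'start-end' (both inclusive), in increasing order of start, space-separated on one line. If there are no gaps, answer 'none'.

Fragment 1: offset=0 len=5
Fragment 2: offset=11 len=4
Gaps: 5-10

Answer: 5-10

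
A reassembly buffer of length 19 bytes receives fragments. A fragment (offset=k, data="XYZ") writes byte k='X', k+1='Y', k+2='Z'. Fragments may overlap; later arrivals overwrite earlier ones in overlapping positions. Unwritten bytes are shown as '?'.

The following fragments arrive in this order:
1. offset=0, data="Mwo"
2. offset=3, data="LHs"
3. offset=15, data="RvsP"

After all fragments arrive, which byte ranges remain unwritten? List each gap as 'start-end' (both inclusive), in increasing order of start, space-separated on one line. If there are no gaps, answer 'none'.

Answer: 6-14

Derivation:
Fragment 1: offset=0 len=3
Fragment 2: offset=3 len=3
Fragment 3: offset=15 len=4
Gaps: 6-14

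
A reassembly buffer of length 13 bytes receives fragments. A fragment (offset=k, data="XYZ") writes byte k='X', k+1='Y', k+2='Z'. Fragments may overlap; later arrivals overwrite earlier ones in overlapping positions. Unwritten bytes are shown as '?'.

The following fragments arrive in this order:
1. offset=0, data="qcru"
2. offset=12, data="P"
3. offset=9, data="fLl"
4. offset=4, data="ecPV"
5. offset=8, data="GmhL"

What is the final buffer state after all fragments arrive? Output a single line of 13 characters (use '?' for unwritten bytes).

Answer: qcruecPVGmhLP

Derivation:
Fragment 1: offset=0 data="qcru" -> buffer=qcru?????????
Fragment 2: offset=12 data="P" -> buffer=qcru????????P
Fragment 3: offset=9 data="fLl" -> buffer=qcru?????fLlP
Fragment 4: offset=4 data="ecPV" -> buffer=qcruecPV?fLlP
Fragment 5: offset=8 data="GmhL" -> buffer=qcruecPVGmhLP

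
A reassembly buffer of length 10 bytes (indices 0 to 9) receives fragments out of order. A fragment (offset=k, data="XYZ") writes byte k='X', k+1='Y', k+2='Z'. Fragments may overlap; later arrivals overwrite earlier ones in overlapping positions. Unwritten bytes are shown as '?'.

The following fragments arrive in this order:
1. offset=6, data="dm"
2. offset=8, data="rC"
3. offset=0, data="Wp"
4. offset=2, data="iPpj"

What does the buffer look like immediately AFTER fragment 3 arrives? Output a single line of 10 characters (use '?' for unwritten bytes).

Fragment 1: offset=6 data="dm" -> buffer=??????dm??
Fragment 2: offset=8 data="rC" -> buffer=??????dmrC
Fragment 3: offset=0 data="Wp" -> buffer=Wp????dmrC

Answer: Wp????dmrC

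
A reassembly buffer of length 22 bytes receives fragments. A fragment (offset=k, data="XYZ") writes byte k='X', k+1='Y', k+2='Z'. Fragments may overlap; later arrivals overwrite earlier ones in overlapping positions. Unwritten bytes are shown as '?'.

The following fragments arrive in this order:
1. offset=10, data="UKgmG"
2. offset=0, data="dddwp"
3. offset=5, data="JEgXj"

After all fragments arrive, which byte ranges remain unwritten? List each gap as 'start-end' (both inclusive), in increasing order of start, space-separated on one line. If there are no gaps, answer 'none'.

Fragment 1: offset=10 len=5
Fragment 2: offset=0 len=5
Fragment 3: offset=5 len=5
Gaps: 15-21

Answer: 15-21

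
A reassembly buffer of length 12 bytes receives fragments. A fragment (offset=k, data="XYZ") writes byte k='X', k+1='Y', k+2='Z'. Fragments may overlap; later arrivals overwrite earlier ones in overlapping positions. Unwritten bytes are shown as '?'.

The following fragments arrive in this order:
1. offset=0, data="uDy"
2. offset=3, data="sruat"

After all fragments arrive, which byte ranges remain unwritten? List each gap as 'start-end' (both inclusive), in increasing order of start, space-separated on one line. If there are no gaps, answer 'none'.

Fragment 1: offset=0 len=3
Fragment 2: offset=3 len=5
Gaps: 8-11

Answer: 8-11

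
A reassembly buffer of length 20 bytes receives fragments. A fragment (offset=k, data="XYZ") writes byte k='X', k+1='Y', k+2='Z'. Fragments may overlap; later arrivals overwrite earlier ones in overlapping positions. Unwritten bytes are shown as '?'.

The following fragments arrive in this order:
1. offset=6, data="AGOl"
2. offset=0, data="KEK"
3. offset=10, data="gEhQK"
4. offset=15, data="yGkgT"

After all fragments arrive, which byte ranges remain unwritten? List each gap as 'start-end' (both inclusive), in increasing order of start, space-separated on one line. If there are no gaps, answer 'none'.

Fragment 1: offset=6 len=4
Fragment 2: offset=0 len=3
Fragment 3: offset=10 len=5
Fragment 4: offset=15 len=5
Gaps: 3-5

Answer: 3-5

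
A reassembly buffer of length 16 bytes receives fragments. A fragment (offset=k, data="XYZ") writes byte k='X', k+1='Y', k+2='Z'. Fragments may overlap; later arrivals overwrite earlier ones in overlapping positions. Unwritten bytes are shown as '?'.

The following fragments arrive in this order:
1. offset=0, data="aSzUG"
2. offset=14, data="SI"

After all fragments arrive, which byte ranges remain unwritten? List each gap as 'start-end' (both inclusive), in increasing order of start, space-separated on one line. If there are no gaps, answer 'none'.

Answer: 5-13

Derivation:
Fragment 1: offset=0 len=5
Fragment 2: offset=14 len=2
Gaps: 5-13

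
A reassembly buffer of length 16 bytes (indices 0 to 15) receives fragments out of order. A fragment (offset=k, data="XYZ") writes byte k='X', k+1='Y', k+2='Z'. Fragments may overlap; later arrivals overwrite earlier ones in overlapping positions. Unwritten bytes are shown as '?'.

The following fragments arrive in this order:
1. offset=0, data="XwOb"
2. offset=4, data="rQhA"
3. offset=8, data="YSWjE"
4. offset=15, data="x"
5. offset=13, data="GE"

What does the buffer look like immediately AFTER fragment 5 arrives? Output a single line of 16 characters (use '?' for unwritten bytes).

Answer: XwObrQhAYSWjEGEx

Derivation:
Fragment 1: offset=0 data="XwOb" -> buffer=XwOb????????????
Fragment 2: offset=4 data="rQhA" -> buffer=XwObrQhA????????
Fragment 3: offset=8 data="YSWjE" -> buffer=XwObrQhAYSWjE???
Fragment 4: offset=15 data="x" -> buffer=XwObrQhAYSWjE??x
Fragment 5: offset=13 data="GE" -> buffer=XwObrQhAYSWjEGEx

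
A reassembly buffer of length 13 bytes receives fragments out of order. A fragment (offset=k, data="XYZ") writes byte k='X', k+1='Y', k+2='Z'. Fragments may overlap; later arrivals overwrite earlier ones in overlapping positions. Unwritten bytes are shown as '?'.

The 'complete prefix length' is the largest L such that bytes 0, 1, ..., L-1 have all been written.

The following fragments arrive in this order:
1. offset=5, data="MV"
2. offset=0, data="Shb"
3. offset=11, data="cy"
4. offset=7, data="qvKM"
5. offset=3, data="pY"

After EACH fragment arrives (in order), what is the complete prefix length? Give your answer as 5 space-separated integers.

Fragment 1: offset=5 data="MV" -> buffer=?????MV?????? -> prefix_len=0
Fragment 2: offset=0 data="Shb" -> buffer=Shb??MV?????? -> prefix_len=3
Fragment 3: offset=11 data="cy" -> buffer=Shb??MV????cy -> prefix_len=3
Fragment 4: offset=7 data="qvKM" -> buffer=Shb??MVqvKMcy -> prefix_len=3
Fragment 5: offset=3 data="pY" -> buffer=ShbpYMVqvKMcy -> prefix_len=13

Answer: 0 3 3 3 13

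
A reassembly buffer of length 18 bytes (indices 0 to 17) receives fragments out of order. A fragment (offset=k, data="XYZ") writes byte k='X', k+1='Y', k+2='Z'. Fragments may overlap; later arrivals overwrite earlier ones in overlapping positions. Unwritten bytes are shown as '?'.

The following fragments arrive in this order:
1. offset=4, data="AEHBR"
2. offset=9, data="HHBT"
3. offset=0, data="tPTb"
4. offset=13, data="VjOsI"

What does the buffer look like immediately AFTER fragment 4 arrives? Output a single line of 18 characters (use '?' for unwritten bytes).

Answer: tPTbAEHBRHHBTVjOsI

Derivation:
Fragment 1: offset=4 data="AEHBR" -> buffer=????AEHBR?????????
Fragment 2: offset=9 data="HHBT" -> buffer=????AEHBRHHBT?????
Fragment 3: offset=0 data="tPTb" -> buffer=tPTbAEHBRHHBT?????
Fragment 4: offset=13 data="VjOsI" -> buffer=tPTbAEHBRHHBTVjOsI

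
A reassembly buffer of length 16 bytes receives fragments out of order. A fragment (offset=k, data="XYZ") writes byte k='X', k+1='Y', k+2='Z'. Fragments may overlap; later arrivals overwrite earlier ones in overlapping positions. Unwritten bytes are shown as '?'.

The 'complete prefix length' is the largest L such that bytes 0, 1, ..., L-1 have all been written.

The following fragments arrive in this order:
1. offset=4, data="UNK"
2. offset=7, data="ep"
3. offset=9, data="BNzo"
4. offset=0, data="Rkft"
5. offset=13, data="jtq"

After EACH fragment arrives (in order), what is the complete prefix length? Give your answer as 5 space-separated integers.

Answer: 0 0 0 13 16

Derivation:
Fragment 1: offset=4 data="UNK" -> buffer=????UNK????????? -> prefix_len=0
Fragment 2: offset=7 data="ep" -> buffer=????UNKep??????? -> prefix_len=0
Fragment 3: offset=9 data="BNzo" -> buffer=????UNKepBNzo??? -> prefix_len=0
Fragment 4: offset=0 data="Rkft" -> buffer=RkftUNKepBNzo??? -> prefix_len=13
Fragment 5: offset=13 data="jtq" -> buffer=RkftUNKepBNzojtq -> prefix_len=16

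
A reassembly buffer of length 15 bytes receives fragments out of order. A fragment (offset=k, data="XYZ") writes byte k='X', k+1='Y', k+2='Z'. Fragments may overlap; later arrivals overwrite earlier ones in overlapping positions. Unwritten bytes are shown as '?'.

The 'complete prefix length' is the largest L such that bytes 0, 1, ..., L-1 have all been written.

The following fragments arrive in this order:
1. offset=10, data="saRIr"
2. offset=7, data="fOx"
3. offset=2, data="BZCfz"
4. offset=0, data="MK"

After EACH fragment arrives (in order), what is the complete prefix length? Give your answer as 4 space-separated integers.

Answer: 0 0 0 15

Derivation:
Fragment 1: offset=10 data="saRIr" -> buffer=??????????saRIr -> prefix_len=0
Fragment 2: offset=7 data="fOx" -> buffer=???????fOxsaRIr -> prefix_len=0
Fragment 3: offset=2 data="BZCfz" -> buffer=??BZCfzfOxsaRIr -> prefix_len=0
Fragment 4: offset=0 data="MK" -> buffer=MKBZCfzfOxsaRIr -> prefix_len=15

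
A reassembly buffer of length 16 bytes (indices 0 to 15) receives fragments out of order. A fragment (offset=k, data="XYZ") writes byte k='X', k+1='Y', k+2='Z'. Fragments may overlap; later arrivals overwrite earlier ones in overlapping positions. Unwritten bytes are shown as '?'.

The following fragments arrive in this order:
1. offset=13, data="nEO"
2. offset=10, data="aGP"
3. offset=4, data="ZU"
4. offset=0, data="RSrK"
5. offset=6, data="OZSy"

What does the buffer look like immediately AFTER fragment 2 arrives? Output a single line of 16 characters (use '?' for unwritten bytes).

Answer: ??????????aGPnEO

Derivation:
Fragment 1: offset=13 data="nEO" -> buffer=?????????????nEO
Fragment 2: offset=10 data="aGP" -> buffer=??????????aGPnEO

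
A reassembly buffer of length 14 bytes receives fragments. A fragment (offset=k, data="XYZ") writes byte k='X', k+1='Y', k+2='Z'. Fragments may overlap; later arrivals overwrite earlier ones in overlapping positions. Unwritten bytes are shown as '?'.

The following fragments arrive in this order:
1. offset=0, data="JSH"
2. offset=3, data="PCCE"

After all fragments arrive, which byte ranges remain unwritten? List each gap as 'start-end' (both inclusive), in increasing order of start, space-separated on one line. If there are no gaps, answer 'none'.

Answer: 7-13

Derivation:
Fragment 1: offset=0 len=3
Fragment 2: offset=3 len=4
Gaps: 7-13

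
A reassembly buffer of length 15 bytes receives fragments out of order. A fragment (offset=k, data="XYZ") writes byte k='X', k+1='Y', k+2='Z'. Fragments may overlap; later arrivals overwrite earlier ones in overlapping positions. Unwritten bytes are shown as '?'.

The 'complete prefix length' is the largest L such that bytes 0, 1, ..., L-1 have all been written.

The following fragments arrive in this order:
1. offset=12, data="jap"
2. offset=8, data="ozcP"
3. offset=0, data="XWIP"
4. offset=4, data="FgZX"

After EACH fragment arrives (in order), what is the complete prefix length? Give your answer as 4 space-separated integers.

Answer: 0 0 4 15

Derivation:
Fragment 1: offset=12 data="jap" -> buffer=????????????jap -> prefix_len=0
Fragment 2: offset=8 data="ozcP" -> buffer=????????ozcPjap -> prefix_len=0
Fragment 3: offset=0 data="XWIP" -> buffer=XWIP????ozcPjap -> prefix_len=4
Fragment 4: offset=4 data="FgZX" -> buffer=XWIPFgZXozcPjap -> prefix_len=15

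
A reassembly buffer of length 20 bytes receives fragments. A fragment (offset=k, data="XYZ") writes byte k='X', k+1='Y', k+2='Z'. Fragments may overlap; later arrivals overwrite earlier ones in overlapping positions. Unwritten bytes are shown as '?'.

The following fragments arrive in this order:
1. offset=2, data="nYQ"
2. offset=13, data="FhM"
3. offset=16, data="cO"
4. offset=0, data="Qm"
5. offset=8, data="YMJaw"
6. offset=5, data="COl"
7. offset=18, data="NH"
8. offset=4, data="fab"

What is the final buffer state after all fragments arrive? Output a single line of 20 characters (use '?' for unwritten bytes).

Fragment 1: offset=2 data="nYQ" -> buffer=??nYQ???????????????
Fragment 2: offset=13 data="FhM" -> buffer=??nYQ????????FhM????
Fragment 3: offset=16 data="cO" -> buffer=??nYQ????????FhMcO??
Fragment 4: offset=0 data="Qm" -> buffer=QmnYQ????????FhMcO??
Fragment 5: offset=8 data="YMJaw" -> buffer=QmnYQ???YMJawFhMcO??
Fragment 6: offset=5 data="COl" -> buffer=QmnYQCOlYMJawFhMcO??
Fragment 7: offset=18 data="NH" -> buffer=QmnYQCOlYMJawFhMcONH
Fragment 8: offset=4 data="fab" -> buffer=QmnYfablYMJawFhMcONH

Answer: QmnYfablYMJawFhMcONH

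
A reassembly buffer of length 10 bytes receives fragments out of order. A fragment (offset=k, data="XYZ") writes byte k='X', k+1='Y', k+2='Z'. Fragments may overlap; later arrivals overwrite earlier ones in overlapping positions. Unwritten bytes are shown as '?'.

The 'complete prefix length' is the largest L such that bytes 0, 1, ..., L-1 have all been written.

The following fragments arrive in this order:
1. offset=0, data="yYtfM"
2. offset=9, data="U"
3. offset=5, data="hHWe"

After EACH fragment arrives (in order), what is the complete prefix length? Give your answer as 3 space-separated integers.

Fragment 1: offset=0 data="yYtfM" -> buffer=yYtfM????? -> prefix_len=5
Fragment 2: offset=9 data="U" -> buffer=yYtfM????U -> prefix_len=5
Fragment 3: offset=5 data="hHWe" -> buffer=yYtfMhHWeU -> prefix_len=10

Answer: 5 5 10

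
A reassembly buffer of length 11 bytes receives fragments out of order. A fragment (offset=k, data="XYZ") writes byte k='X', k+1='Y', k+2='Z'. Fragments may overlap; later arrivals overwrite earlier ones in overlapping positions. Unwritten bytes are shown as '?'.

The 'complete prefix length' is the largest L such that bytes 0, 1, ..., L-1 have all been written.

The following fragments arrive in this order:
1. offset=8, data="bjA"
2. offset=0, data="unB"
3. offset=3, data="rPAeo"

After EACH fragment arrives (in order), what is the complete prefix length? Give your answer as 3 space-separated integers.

Answer: 0 3 11

Derivation:
Fragment 1: offset=8 data="bjA" -> buffer=????????bjA -> prefix_len=0
Fragment 2: offset=0 data="unB" -> buffer=unB?????bjA -> prefix_len=3
Fragment 3: offset=3 data="rPAeo" -> buffer=unBrPAeobjA -> prefix_len=11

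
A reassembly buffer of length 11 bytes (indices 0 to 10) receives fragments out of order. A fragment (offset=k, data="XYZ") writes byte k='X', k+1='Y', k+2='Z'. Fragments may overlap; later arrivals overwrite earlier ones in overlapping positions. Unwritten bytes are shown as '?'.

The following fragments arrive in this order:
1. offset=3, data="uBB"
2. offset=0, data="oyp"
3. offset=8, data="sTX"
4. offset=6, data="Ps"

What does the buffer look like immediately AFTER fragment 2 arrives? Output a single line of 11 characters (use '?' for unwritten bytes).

Fragment 1: offset=3 data="uBB" -> buffer=???uBB?????
Fragment 2: offset=0 data="oyp" -> buffer=oypuBB?????

Answer: oypuBB?????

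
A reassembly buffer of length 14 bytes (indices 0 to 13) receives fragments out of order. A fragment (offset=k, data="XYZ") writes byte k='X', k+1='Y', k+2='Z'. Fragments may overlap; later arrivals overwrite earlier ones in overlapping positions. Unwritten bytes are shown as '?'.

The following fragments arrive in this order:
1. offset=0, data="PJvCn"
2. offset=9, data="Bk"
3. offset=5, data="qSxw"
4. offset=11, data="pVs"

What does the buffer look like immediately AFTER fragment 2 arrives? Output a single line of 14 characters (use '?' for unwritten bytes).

Fragment 1: offset=0 data="PJvCn" -> buffer=PJvCn?????????
Fragment 2: offset=9 data="Bk" -> buffer=PJvCn????Bk???

Answer: PJvCn????Bk???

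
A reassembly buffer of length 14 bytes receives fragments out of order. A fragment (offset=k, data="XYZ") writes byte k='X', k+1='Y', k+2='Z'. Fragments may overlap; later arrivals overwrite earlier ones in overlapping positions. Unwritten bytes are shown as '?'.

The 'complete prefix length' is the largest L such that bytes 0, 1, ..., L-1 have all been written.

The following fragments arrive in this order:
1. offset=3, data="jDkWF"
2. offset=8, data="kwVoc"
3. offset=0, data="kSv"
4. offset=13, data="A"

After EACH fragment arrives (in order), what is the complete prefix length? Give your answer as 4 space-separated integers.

Fragment 1: offset=3 data="jDkWF" -> buffer=???jDkWF?????? -> prefix_len=0
Fragment 2: offset=8 data="kwVoc" -> buffer=???jDkWFkwVoc? -> prefix_len=0
Fragment 3: offset=0 data="kSv" -> buffer=kSvjDkWFkwVoc? -> prefix_len=13
Fragment 4: offset=13 data="A" -> buffer=kSvjDkWFkwVocA -> prefix_len=14

Answer: 0 0 13 14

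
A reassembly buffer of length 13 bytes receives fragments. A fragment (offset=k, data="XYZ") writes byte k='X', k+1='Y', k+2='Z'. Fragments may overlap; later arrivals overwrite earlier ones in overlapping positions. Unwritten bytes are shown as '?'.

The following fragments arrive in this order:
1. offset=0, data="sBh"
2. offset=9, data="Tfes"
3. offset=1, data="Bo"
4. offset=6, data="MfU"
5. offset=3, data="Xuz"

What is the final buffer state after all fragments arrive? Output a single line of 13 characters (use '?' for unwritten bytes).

Answer: sBoXuzMfUTfes

Derivation:
Fragment 1: offset=0 data="sBh" -> buffer=sBh??????????
Fragment 2: offset=9 data="Tfes" -> buffer=sBh??????Tfes
Fragment 3: offset=1 data="Bo" -> buffer=sBo??????Tfes
Fragment 4: offset=6 data="MfU" -> buffer=sBo???MfUTfes
Fragment 5: offset=3 data="Xuz" -> buffer=sBoXuzMfUTfes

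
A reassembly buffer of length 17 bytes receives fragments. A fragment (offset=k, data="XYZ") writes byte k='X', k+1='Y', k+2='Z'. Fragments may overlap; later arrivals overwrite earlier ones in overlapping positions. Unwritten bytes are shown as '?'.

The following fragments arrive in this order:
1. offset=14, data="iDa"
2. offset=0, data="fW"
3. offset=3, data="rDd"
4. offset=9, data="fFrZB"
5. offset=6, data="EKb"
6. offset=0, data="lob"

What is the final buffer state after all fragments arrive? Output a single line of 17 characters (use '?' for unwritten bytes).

Answer: lobrDdEKbfFrZBiDa

Derivation:
Fragment 1: offset=14 data="iDa" -> buffer=??????????????iDa
Fragment 2: offset=0 data="fW" -> buffer=fW????????????iDa
Fragment 3: offset=3 data="rDd" -> buffer=fW?rDd????????iDa
Fragment 4: offset=9 data="fFrZB" -> buffer=fW?rDd???fFrZBiDa
Fragment 5: offset=6 data="EKb" -> buffer=fW?rDdEKbfFrZBiDa
Fragment 6: offset=0 data="lob" -> buffer=lobrDdEKbfFrZBiDa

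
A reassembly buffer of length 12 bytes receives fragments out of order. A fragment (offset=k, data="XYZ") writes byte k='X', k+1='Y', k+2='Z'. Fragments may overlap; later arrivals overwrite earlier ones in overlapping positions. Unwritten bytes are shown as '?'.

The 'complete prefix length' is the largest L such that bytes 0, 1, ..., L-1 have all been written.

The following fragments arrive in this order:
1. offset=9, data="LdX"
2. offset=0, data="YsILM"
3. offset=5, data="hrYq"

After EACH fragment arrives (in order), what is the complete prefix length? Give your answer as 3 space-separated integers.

Answer: 0 5 12

Derivation:
Fragment 1: offset=9 data="LdX" -> buffer=?????????LdX -> prefix_len=0
Fragment 2: offset=0 data="YsILM" -> buffer=YsILM????LdX -> prefix_len=5
Fragment 3: offset=5 data="hrYq" -> buffer=YsILMhrYqLdX -> prefix_len=12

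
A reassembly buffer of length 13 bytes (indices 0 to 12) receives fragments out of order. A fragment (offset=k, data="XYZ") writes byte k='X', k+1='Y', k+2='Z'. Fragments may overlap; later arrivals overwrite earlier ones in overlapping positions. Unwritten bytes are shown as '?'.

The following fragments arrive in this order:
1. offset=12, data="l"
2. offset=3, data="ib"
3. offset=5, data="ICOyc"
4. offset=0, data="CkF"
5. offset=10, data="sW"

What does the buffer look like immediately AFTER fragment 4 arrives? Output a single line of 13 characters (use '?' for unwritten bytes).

Fragment 1: offset=12 data="l" -> buffer=????????????l
Fragment 2: offset=3 data="ib" -> buffer=???ib???????l
Fragment 3: offset=5 data="ICOyc" -> buffer=???ibICOyc??l
Fragment 4: offset=0 data="CkF" -> buffer=CkFibICOyc??l

Answer: CkFibICOyc??l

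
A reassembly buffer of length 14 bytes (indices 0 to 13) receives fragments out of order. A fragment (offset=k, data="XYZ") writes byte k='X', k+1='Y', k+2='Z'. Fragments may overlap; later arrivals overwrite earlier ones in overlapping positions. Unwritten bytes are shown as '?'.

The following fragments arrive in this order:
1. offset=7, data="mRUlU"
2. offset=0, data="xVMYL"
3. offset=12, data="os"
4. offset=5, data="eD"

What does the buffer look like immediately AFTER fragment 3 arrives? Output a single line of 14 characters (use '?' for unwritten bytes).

Fragment 1: offset=7 data="mRUlU" -> buffer=???????mRUlU??
Fragment 2: offset=0 data="xVMYL" -> buffer=xVMYL??mRUlU??
Fragment 3: offset=12 data="os" -> buffer=xVMYL??mRUlUos

Answer: xVMYL??mRUlUos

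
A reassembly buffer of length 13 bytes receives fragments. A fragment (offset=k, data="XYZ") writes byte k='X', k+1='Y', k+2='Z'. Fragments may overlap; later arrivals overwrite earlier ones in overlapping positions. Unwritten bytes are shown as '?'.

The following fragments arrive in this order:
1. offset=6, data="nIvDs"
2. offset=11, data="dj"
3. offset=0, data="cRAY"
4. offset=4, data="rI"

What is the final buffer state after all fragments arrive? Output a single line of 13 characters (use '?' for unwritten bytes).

Answer: cRAYrInIvDsdj

Derivation:
Fragment 1: offset=6 data="nIvDs" -> buffer=??????nIvDs??
Fragment 2: offset=11 data="dj" -> buffer=??????nIvDsdj
Fragment 3: offset=0 data="cRAY" -> buffer=cRAY??nIvDsdj
Fragment 4: offset=4 data="rI" -> buffer=cRAYrInIvDsdj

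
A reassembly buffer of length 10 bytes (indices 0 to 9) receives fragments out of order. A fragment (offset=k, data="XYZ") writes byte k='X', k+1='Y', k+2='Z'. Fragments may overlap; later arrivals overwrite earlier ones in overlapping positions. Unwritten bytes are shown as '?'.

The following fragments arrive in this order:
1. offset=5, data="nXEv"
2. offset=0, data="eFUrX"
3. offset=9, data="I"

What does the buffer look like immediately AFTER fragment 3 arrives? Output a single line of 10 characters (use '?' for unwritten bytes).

Answer: eFUrXnXEvI

Derivation:
Fragment 1: offset=5 data="nXEv" -> buffer=?????nXEv?
Fragment 2: offset=0 data="eFUrX" -> buffer=eFUrXnXEv?
Fragment 3: offset=9 data="I" -> buffer=eFUrXnXEvI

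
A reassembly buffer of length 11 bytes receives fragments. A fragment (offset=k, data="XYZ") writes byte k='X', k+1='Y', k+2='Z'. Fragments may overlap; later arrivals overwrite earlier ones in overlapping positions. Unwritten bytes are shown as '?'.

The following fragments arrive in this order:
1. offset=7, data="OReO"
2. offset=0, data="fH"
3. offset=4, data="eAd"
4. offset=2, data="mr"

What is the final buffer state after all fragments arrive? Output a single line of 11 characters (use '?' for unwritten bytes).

Fragment 1: offset=7 data="OReO" -> buffer=???????OReO
Fragment 2: offset=0 data="fH" -> buffer=fH?????OReO
Fragment 3: offset=4 data="eAd" -> buffer=fH??eAdOReO
Fragment 4: offset=2 data="mr" -> buffer=fHmreAdOReO

Answer: fHmreAdOReO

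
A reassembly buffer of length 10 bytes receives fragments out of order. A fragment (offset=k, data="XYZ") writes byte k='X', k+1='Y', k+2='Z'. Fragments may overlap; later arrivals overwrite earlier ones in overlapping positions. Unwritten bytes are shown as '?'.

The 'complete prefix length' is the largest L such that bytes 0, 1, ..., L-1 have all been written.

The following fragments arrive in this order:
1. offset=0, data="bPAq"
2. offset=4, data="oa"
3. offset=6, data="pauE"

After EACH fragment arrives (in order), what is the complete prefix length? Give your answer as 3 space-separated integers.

Fragment 1: offset=0 data="bPAq" -> buffer=bPAq?????? -> prefix_len=4
Fragment 2: offset=4 data="oa" -> buffer=bPAqoa???? -> prefix_len=6
Fragment 3: offset=6 data="pauE" -> buffer=bPAqoapauE -> prefix_len=10

Answer: 4 6 10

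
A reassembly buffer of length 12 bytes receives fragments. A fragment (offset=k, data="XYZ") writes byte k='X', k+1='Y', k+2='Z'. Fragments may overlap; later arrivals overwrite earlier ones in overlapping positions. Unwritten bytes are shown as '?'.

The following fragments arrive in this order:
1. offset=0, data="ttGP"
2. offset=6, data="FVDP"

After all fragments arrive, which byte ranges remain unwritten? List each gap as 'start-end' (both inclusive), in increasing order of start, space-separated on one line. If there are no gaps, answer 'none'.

Fragment 1: offset=0 len=4
Fragment 2: offset=6 len=4
Gaps: 4-5 10-11

Answer: 4-5 10-11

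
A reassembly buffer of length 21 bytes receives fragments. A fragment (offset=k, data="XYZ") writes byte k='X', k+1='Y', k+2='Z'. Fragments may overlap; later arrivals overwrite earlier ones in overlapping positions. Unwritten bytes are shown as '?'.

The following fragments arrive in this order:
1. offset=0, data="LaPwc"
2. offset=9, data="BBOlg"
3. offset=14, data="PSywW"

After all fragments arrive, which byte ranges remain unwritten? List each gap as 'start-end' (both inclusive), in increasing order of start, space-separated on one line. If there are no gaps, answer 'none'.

Answer: 5-8 19-20

Derivation:
Fragment 1: offset=0 len=5
Fragment 2: offset=9 len=5
Fragment 3: offset=14 len=5
Gaps: 5-8 19-20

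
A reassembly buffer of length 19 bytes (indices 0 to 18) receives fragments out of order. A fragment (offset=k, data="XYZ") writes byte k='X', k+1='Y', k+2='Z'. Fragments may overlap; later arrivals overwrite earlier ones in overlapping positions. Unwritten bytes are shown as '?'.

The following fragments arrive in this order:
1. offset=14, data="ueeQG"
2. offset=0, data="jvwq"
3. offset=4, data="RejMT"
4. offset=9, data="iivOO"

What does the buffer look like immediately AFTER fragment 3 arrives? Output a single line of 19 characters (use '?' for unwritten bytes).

Answer: jvwqRejMT?????ueeQG

Derivation:
Fragment 1: offset=14 data="ueeQG" -> buffer=??????????????ueeQG
Fragment 2: offset=0 data="jvwq" -> buffer=jvwq??????????ueeQG
Fragment 3: offset=4 data="RejMT" -> buffer=jvwqRejMT?????ueeQG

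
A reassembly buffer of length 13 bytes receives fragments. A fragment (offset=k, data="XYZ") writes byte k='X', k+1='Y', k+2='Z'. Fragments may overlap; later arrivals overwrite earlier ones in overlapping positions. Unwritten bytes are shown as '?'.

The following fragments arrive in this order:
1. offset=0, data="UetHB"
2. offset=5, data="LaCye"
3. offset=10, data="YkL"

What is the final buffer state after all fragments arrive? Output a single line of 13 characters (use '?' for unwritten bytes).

Answer: UetHBLaCyeYkL

Derivation:
Fragment 1: offset=0 data="UetHB" -> buffer=UetHB????????
Fragment 2: offset=5 data="LaCye" -> buffer=UetHBLaCye???
Fragment 3: offset=10 data="YkL" -> buffer=UetHBLaCyeYkL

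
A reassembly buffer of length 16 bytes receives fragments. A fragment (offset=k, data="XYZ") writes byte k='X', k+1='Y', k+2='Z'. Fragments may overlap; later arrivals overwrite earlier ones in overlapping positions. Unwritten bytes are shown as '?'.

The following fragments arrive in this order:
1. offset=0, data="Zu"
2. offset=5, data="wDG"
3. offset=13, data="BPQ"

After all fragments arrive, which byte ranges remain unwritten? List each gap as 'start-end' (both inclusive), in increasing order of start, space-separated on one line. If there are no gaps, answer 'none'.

Answer: 2-4 8-12

Derivation:
Fragment 1: offset=0 len=2
Fragment 2: offset=5 len=3
Fragment 3: offset=13 len=3
Gaps: 2-4 8-12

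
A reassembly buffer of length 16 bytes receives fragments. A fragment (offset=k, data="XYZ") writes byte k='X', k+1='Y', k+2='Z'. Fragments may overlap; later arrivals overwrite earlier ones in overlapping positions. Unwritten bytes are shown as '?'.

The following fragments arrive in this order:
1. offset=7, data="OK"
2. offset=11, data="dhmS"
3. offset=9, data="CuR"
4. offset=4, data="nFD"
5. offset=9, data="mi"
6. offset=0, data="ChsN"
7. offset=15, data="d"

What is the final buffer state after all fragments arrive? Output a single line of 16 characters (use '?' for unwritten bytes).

Answer: ChsNnFDOKmiRhmSd

Derivation:
Fragment 1: offset=7 data="OK" -> buffer=???????OK???????
Fragment 2: offset=11 data="dhmS" -> buffer=???????OK??dhmS?
Fragment 3: offset=9 data="CuR" -> buffer=???????OKCuRhmS?
Fragment 4: offset=4 data="nFD" -> buffer=????nFDOKCuRhmS?
Fragment 5: offset=9 data="mi" -> buffer=????nFDOKmiRhmS?
Fragment 6: offset=0 data="ChsN" -> buffer=ChsNnFDOKmiRhmS?
Fragment 7: offset=15 data="d" -> buffer=ChsNnFDOKmiRhmSd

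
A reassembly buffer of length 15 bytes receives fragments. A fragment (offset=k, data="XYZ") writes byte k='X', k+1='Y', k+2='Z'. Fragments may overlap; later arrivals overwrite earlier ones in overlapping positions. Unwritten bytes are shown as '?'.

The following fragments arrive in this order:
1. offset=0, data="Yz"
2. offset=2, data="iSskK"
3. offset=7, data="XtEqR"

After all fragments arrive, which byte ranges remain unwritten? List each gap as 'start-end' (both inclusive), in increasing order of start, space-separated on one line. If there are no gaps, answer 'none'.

Fragment 1: offset=0 len=2
Fragment 2: offset=2 len=5
Fragment 3: offset=7 len=5
Gaps: 12-14

Answer: 12-14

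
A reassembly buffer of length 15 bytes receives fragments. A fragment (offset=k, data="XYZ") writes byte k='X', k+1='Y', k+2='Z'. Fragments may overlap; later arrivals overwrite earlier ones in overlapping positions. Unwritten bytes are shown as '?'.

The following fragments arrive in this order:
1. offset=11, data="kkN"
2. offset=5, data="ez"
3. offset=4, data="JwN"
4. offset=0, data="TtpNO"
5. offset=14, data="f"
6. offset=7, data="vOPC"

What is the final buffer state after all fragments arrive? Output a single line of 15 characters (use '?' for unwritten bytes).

Fragment 1: offset=11 data="kkN" -> buffer=???????????kkN?
Fragment 2: offset=5 data="ez" -> buffer=?????ez????kkN?
Fragment 3: offset=4 data="JwN" -> buffer=????JwN????kkN?
Fragment 4: offset=0 data="TtpNO" -> buffer=TtpNOwN????kkN?
Fragment 5: offset=14 data="f" -> buffer=TtpNOwN????kkNf
Fragment 6: offset=7 data="vOPC" -> buffer=TtpNOwNvOPCkkNf

Answer: TtpNOwNvOPCkkNf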